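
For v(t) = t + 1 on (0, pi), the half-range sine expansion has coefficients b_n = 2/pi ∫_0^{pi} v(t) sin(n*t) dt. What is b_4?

-1/2

b_4 = 2/pi ∫_0^{pi} (t + 1) sin(4*t) dt.
Integrating by parts (boundary term plus one more integral), an antiderivative of (t + 1) sin(4*t) is -t*cos(4*t)/4 + sin(4*t)/16 - cos(4*t)/4; evaluating from 0 to pi: ∫_{0}^{pi} (t + 1) sin(4*t) dt = (-pi/4 - 1/4) - (-1/4) = -pi/4.
Hence b_4 = (2/pi)·(-pi/4) = -1/2.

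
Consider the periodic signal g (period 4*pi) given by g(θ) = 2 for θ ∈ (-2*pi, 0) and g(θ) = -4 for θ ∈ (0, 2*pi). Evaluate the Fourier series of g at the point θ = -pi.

g is continuous at θ = -pi with value 2, so the series converges to 2 there.

2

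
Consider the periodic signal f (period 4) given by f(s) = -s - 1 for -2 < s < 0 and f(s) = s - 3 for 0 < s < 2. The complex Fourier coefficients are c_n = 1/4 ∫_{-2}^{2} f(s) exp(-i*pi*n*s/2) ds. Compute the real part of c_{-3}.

-4/(9*pi**2)

Since f is real-valued, Re(c_{-3}) = 1/4 ∫_{-2}^{2} f(s) cos(-3*pi*s/2) ds = a_{3}/2.
Split the integral at the breakpoints.
Integrating by parts (boundary term plus one more integral), an antiderivative of (-s - 1) cos(-3*pi*s/2) is -2*s*sin(3*pi*s/2)/(3*pi) - 2*sin(3*pi*s/2)/(3*pi) - 4*cos(3*pi*s/2)/(9*pi**2); evaluating from -2 to 0: ∫_{-2}^{0} (-s - 1) cos(-3*pi*s/2) ds = (-4/(9*pi**2)) - (4/(9*pi**2)) = -8/(9*pi**2).
Integrating by parts (boundary term plus one more integral), an antiderivative of (s - 3) cos(-3*pi*s/2) is 2*s*sin(3*pi*s/2)/(3*pi) - 2*sin(3*pi*s/2)/pi + 4*cos(3*pi*s/2)/(9*pi**2); evaluating from 0 to 2: ∫_{0}^{2} (s - 3) cos(-3*pi*s/2) ds = (-4/(9*pi**2)) - (4/(9*pi**2)) = -8/(9*pi**2).
So ∫_{-2}^{2} f(s) cos(-3*pi*s/2) ds = -16/(9*pi**2).
Hence Re(c_{-3}) = (1/4)·(-16/(9*pi**2)) = -4/(9*pi**2).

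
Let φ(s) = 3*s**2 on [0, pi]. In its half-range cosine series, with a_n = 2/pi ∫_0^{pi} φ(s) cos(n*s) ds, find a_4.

3/4

a_4 = 2/pi ∫_0^{pi} (3*s**2) cos(4*s) ds.
Integrating by parts twice (tabular method), an antiderivative of (3*s**2) cos(4*s) is 3*s**2*sin(4*s)/4 + 3*s*cos(4*s)/8 - 3*sin(4*s)/32; evaluating from 0 to pi: ∫_{0}^{pi} (3*s**2) cos(4*s) ds = (3*pi/8) - (0) = 3*pi/8.
Hence a_4 = (2/pi)·(3*pi/8) = 3/4.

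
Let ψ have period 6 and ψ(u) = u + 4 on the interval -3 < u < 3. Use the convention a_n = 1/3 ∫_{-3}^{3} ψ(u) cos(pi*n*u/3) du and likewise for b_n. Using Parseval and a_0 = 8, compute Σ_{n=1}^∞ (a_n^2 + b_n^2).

Parseval: a_0^2/2 + Σ_{n≥1} (a_n^2+b_n^2) = 1/3 ∫_{-3}^{3} ψ(u)^2 du = 38.
Subtract a_0^2/2 = 32: Σ (a_n^2+b_n^2) = 6.

6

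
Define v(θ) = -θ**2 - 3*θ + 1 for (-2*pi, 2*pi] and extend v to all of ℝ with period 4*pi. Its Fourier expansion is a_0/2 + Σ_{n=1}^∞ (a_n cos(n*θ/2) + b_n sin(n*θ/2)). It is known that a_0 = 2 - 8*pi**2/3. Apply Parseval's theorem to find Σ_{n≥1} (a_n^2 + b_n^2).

Parseval: a_0^2/2 + Σ_{n≥1} (a_n^2+b_n^2) = (1/(2*pi)) ∫_{-2*pi}^{2*pi} v(θ)^2 dθ = 2 + 56*pi**2/3 + 32*pi**4/5.
Subtract a_0^2/2 = 2*(3 - 4*pi**2)**2/9: Σ (a_n^2+b_n^2) = pi**2*(24 + 128*pi**2/45).

pi**2*(24 + 128*pi**2/45)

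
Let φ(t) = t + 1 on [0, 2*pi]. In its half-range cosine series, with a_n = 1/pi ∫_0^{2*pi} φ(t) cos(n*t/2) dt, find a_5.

a_5 = 1/pi ∫_0^{2*pi} (t + 1) cos(5*t/2) dt.
Integrating by parts (boundary term plus one more integral), an antiderivative of (t + 1) cos(5*t/2) is 2*t*sin(5*t/2)/5 + 2*sin(5*t/2)/5 + 4*cos(5*t/2)/25; evaluating from 0 to 2*pi: ∫_{0}^{2*pi} (t + 1) cos(5*t/2) dt = (-4/25) - (4/25) = -8/25.
Hence a_5 = (1/pi)·(-8/25) = -8/(25*pi).

-8/(25*pi)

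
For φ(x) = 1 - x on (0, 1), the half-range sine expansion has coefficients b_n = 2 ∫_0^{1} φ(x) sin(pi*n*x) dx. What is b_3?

b_3 = 2 ∫_0^{1} (1 - x) sin(3*pi*x) dx.
Integrating by parts (boundary term plus one more integral), an antiderivative of (1 - x) sin(3*pi*x) is x*cos(3*pi*x)/(3*pi) - sin(3*pi*x)/(9*pi**2) - cos(3*pi*x)/(3*pi); evaluating from 0 to 1: ∫_{0}^{1} (1 - x) sin(3*pi*x) dx = (0) - (-1/(3*pi)) = 1/(3*pi).
Hence b_3 = 2·(1/(3*pi)) = 2/(3*pi).

2/(3*pi)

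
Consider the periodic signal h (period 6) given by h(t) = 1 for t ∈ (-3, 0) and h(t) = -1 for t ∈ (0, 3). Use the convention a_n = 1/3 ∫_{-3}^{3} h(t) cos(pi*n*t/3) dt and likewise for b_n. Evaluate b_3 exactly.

b_3 = 1/3 ∫_{-3}^{3} h(t) sin(pi*t) dt.
h is odd and sin(pi*t) is odd, so the integrand is even and b_3 = 2/3 ∫_0^{3} h(t) sin(pi*t) dt.
Directly, an antiderivative of (-1) sin(pi*t) is cos(pi*t)/pi; evaluating from 0 to 3: ∫_{0}^{3} (-1) sin(pi*t) dt = (-1/pi) - (1/pi) = -2/pi.
Hence b_3 = (2/3)·(-2/pi) = -4/(3*pi).

-4/(3*pi)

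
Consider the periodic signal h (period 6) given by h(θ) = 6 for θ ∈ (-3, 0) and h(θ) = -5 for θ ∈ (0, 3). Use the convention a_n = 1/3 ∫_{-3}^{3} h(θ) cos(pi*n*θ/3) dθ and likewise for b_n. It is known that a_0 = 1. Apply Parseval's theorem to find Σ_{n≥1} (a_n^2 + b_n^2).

Parseval: a_0^2/2 + Σ_{n≥1} (a_n^2+b_n^2) = 1/3 ∫_{-3}^{3} h(θ)^2 dθ = 61.
Subtract a_0^2/2 = 1/2: Σ (a_n^2+b_n^2) = 121/2.

121/2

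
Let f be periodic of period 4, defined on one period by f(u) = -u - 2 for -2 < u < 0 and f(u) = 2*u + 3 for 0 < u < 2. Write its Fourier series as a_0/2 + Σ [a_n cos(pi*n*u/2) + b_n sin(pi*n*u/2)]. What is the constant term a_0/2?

a_0 = 1/2 ∫_{-2}^{2} f(u) du = 1/2 · (8) = 4.
So the constant term a_0/2 = 2.

2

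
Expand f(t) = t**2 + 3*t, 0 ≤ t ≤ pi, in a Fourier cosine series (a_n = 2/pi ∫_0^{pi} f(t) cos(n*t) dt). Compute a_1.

a_1 = 2/pi ∫_0^{pi} (t**2 + 3*t) cos(t) dt.
Integrating by parts twice (tabular method), an antiderivative of (t**2 + 3*t) cos(t) is t**2*sin(t) + 3*t*sin(t) + 2*t*cos(t) - 2*sin(t) + 3*cos(t); evaluating from 0 to pi: ∫_{0}^{pi} (t**2 + 3*t) cos(t) dt = (-2*pi - 3) - (3) = -2*pi - 6.
Hence a_1 = (2/pi)·(-2*pi - 6) = -4 - 12/pi.

-4 - 12/pi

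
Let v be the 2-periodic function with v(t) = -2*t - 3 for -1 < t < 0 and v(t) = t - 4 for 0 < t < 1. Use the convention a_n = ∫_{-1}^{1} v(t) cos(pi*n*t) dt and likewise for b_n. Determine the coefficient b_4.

1/(4*pi)

b_4 = ∫_{-1}^{1} v(t) sin(4*pi*t) dt.
Split the integral at the breakpoints.
Integrating by parts (boundary term plus one more integral), an antiderivative of (-2*t - 3) sin(4*pi*t) is t*cos(4*pi*t)/(2*pi) - sin(4*pi*t)/(8*pi**2) + 3*cos(4*pi*t)/(4*pi); evaluating from -1 to 0: ∫_{-1}^{0} (-2*t - 3) sin(4*pi*t) dt = (3/(4*pi)) - (1/(4*pi)) = 1/(2*pi).
Integrating by parts (boundary term plus one more integral), an antiderivative of (t - 4) sin(4*pi*t) is -t*cos(4*pi*t)/(4*pi) + sin(4*pi*t)/(16*pi**2) + cos(4*pi*t)/pi; evaluating from 0 to 1: ∫_{0}^{1} (t - 4) sin(4*pi*t) dt = (3/(4*pi)) - (1/pi) = -1/(4*pi).
Summing the pieces gives b_4 = 1/(4*pi).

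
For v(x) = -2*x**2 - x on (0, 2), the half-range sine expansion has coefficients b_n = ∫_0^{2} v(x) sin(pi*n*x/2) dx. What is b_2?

b_2 = ∫_0^{2} (-2*x**2 - x) sin(pi*x) dx.
Integrating by parts twice (tabular method), an antiderivative of (-2*x**2 - x) sin(pi*x) is 2*x**2*cos(pi*x)/pi - 4*x*sin(pi*x)/pi**2 + x*cos(pi*x)/pi - sin(pi*x)/pi**2 - 4*cos(pi*x)/pi**3; evaluating from 0 to 2: ∫_{0}^{2} (-2*x**2 - x) sin(pi*x) dx = (-4/pi**3 + 10/pi) - (-4/pi**3) = 10/pi.
Hence b_2 = 10/pi.

10/pi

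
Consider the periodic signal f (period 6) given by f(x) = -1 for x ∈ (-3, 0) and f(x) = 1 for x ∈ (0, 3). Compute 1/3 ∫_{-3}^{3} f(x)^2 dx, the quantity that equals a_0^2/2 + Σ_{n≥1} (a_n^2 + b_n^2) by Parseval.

2

1/3 ∫_{-3}^{3} f(x)^2 dx = 1/3 · (6) = 2.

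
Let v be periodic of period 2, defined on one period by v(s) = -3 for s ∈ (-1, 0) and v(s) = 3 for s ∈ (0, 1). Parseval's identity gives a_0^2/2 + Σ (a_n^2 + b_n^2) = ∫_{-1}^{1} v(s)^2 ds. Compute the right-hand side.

∫_{-1}^{1} v(s)^2 ds = 18.

18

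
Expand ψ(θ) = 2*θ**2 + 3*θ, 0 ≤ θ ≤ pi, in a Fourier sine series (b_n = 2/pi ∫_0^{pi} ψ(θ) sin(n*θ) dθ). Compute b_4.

b_4 = 2/pi ∫_0^{pi} (2*θ**2 + 3*θ) sin(4*θ) dθ.
Integrating by parts twice (tabular method), an antiderivative of (2*θ**2 + 3*θ) sin(4*θ) is -θ**2*cos(4*θ)/2 + θ*sin(4*θ)/4 - 3*θ*cos(4*θ)/4 + 3*sin(4*θ)/16 + cos(4*θ)/16; evaluating from 0 to pi: ∫_{0}^{pi} (2*θ**2 + 3*θ) sin(4*θ) dθ = (-pi**2/2 - 3*pi/4 + 1/16) - (1/16) = -pi*(3 + 2*pi)/4.
Hence b_4 = (2/pi)·(-pi*(3 + 2*pi)/4) = -pi - 3/2.

-pi - 3/2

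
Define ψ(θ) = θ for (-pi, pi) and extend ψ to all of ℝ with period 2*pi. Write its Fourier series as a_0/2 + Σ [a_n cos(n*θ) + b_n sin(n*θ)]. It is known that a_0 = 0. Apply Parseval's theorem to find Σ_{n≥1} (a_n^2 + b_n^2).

Parseval: a_0^2/2 + Σ_{n≥1} (a_n^2+b_n^2) = 1/pi ∫_{-pi}^{pi} ψ(θ)^2 dθ = 2*pi**2/3.
Subtract a_0^2/2 = 0: Σ (a_n^2+b_n^2) = 2*pi**2/3.

2*pi**2/3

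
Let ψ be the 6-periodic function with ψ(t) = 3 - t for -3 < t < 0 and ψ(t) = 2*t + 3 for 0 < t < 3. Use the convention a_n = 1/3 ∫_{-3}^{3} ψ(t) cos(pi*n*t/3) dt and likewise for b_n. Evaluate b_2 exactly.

b_2 = 1/3 ∫_{-3}^{3} ψ(t) sin(2*pi*t/3) dt.
Split the integral at the breakpoints.
Integrating by parts (boundary term plus one more integral), an antiderivative of (3 - t) sin(2*pi*t/3) is 3*t*cos(2*pi*t/3)/(2*pi) - 9*sin(2*pi*t/3)/(4*pi**2) - 9*cos(2*pi*t/3)/(2*pi); evaluating from -3 to 0: ∫_{-3}^{0} (3 - t) sin(2*pi*t/3) dt = (-9/(2*pi)) - (-9/pi) = 9/(2*pi).
Integrating by parts (boundary term plus one more integral), an antiderivative of (2*t + 3) sin(2*pi*t/3) is -3*t*cos(2*pi*t/3)/pi + 9*sin(2*pi*t/3)/(2*pi**2) - 9*cos(2*pi*t/3)/(2*pi); evaluating from 0 to 3: ∫_{0}^{3} (2*t + 3) sin(2*pi*t/3) dt = (-27/(2*pi)) - (-9/(2*pi)) = -9/pi.
Summing the pieces and multiplying by (1/3) gives b_2 = -3/(2*pi).

-3/(2*pi)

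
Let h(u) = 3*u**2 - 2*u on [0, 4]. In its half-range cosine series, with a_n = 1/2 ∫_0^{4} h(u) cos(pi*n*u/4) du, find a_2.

a_2 = 1/2 ∫_0^{4} (3*u**2 - 2*u) cos(pi*u/2) du.
Integrating by parts twice (tabular method), an antiderivative of (3*u**2 - 2*u) cos(pi*u/2) is 6*u**2*sin(pi*u/2)/pi - 4*u*sin(pi*u/2)/pi + 24*u*cos(pi*u/2)/pi**2 - 48*sin(pi*u/2)/pi**3 - 8*cos(pi*u/2)/pi**2; evaluating from 0 to 4: ∫_{0}^{4} (3*u**2 - 2*u) cos(pi*u/2) du = (88/pi**2) - (-8/pi**2) = 96/pi**2.
Hence a_2 = (1/2)·(96/pi**2) = 48/pi**2.

48/pi**2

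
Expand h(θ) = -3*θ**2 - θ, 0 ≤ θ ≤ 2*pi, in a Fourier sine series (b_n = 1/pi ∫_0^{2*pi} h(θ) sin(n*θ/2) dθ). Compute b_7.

b_7 = 1/pi ∫_0^{2*pi} (-3*θ**2 - θ) sin(7*θ/2) dθ.
Integrating by parts twice (tabular method), an antiderivative of (-3*θ**2 - θ) sin(7*θ/2) is 6*θ**2*cos(7*θ/2)/7 - 24*θ*sin(7*θ/2)/49 + 2*θ*cos(7*θ/2)/7 - 4*sin(7*θ/2)/49 - 48*cos(7*θ/2)/343; evaluating from 0 to 2*pi: ∫_{0}^{2*pi} (-3*θ**2 - θ) sin(7*θ/2) dθ = (-24*pi**2/7 - 4*pi/7 + 48/343) - (-48/343) = -24*pi**2/7 - 4*pi/7 + 96/343.
Hence b_7 = (1/pi)·(-24*pi**2/7 - 4*pi/7 + 96/343) = 4*(-294*pi**2 - 49*pi + 24)/(343*pi).

4*(-294*pi**2 - 49*pi + 24)/(343*pi)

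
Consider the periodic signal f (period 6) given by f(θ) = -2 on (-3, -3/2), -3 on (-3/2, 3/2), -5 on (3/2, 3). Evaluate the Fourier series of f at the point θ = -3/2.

At θ = -3/2 the one-sided limits are f(-3/2^-) = -2 and f(-3/2^+) = -3.
By Dirichlet's theorem the series converges to their average, [(-2) + (-3)]/2 = -5/2.

-5/2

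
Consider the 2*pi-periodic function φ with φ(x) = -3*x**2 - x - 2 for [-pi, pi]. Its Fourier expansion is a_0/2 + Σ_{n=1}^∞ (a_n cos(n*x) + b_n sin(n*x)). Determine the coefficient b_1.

-2

b_1 = 1/pi ∫_{-pi}^{pi} φ(x) sin(x) dx.
Integrating by parts twice (tabular method), an antiderivative of (-3*x**2 - x - 2) sin(x) is 3*x**2*cos(x) - 6*x*sin(x) + x*cos(x) - sin(x) - 4*cos(x); evaluating from -pi to pi: ∫_{-pi}^{pi} (-3*x**2 - x - 2) sin(x) dx = (-3*pi**2 - pi + 4) - (-3*pi**2 + pi + 4) = -2*pi.
Hence b_1 = (1/pi)·(-2*pi) = -2.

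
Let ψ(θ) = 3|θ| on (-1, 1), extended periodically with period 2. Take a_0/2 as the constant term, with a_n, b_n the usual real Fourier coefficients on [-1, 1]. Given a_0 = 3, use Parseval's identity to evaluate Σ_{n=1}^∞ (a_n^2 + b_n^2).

Parseval: a_0^2/2 + Σ_{n≥1} (a_n^2+b_n^2) = ∫_{-1}^{1} ψ(θ)^2 dθ = 6.
Subtract a_0^2/2 = 9/2: Σ (a_n^2+b_n^2) = 3/2.

3/2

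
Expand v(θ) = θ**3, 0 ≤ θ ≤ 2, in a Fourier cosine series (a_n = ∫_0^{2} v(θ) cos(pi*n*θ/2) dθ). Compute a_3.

a_3 = ∫_0^{2} (θ**3) cos(3*pi*θ/2) dθ.
Integrating by parts three times (tabular method), an antiderivative of (θ**3) cos(3*pi*θ/2) is 2*θ**3*sin(3*pi*θ/2)/(3*pi) + 4*θ**2*cos(3*pi*θ/2)/(3*pi**2) - 16*θ*sin(3*pi*θ/2)/(9*pi**3) - 32*cos(3*pi*θ/2)/(27*pi**4); evaluating from 0 to 2: ∫_{0}^{2} (θ**3) cos(3*pi*θ/2) dθ = (16*(2 - 9*pi**2)/(27*pi**4)) - (-32/(27*pi**4)) = 16*(4 - 9*pi**2)/(27*pi**4).
Hence a_3 = 16*(4 - 9*pi**2)/(27*pi**4).

16*(4 - 9*pi**2)/(27*pi**4)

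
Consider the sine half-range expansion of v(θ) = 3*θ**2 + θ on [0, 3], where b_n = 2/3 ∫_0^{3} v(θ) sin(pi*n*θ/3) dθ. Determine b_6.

-10/pi

b_6 = 2/3 ∫_0^{3} (3*θ**2 + θ) sin(2*pi*θ) dθ.
Integrating by parts twice (tabular method), an antiderivative of (3*θ**2 + θ) sin(2*pi*θ) is -3*θ**2*cos(2*pi*θ)/(2*pi) + 3*θ*sin(2*pi*θ)/(2*pi**2) - θ*cos(2*pi*θ)/(2*pi) + sin(2*pi*θ)/(4*pi**2) + 3*cos(2*pi*θ)/(4*pi**3); evaluating from 0 to 3: ∫_{0}^{3} (3*θ**2 + θ) sin(2*pi*θ) dθ = (-15/pi + 3/(4*pi**3)) - (3/(4*pi**3)) = -15/pi.
Hence b_6 = (2/3)·(-15/pi) = -10/pi.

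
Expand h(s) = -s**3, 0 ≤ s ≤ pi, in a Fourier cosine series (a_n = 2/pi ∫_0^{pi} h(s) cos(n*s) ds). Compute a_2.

-3*pi/2

a_2 = 2/pi ∫_0^{pi} (-s**3) cos(2*s) ds.
Integrating by parts three times (tabular method), an antiderivative of (-s**3) cos(2*s) is -s**3*sin(2*s)/2 - 3*s**2*cos(2*s)/4 + 3*s*sin(2*s)/4 + 3*cos(2*s)/8; evaluating from 0 to pi: ∫_{0}^{pi} (-s**3) cos(2*s) ds = (3/8 - 3*pi**2/4) - (3/8) = -3*pi**2/4.
Hence a_2 = (2/pi)·(-3*pi**2/4) = -3*pi/2.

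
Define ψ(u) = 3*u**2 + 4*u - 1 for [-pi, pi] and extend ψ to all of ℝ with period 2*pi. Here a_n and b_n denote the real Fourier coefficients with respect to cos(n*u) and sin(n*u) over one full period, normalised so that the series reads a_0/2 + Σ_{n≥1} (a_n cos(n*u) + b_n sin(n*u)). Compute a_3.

a_3 = 1/pi ∫_{-pi}^{pi} ψ(u) cos(3*u) du.
Integrating by parts twice (tabular method), an antiderivative of (3*u**2 + 4*u - 1) cos(3*u) is u**2*sin(3*u) + 4*u*sin(3*u)/3 + 2*u*cos(3*u)/3 - 5*sin(3*u)/9 + 4*cos(3*u)/9; evaluating from -pi to pi: ∫_{-pi}^{pi} (3*u**2 + 4*u - 1) cos(3*u) du = (-2*pi/3 - 4/9) - (-4/9 + 2*pi/3) = -4*pi/3.
Hence a_3 = (1/pi)·(-4*pi/3) = -4/3.

-4/3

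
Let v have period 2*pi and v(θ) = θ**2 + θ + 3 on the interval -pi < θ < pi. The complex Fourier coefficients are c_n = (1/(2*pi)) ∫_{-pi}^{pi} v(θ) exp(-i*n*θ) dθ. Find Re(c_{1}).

Since v is real-valued, Re(c_{1}) = (1/(2*pi)) ∫_{-pi}^{pi} v(θ) cos(θ) dθ = a_{1}/2.
Integrating by parts twice (tabular method), an antiderivative of (θ**2 + θ + 3) cos(θ) is θ**2*sin(θ) + θ*sin(θ) + 2*θ*cos(θ) + sin(θ) + cos(θ); evaluating from -pi to pi: ∫_{-pi}^{pi} (θ**2 + θ + 3) cos(θ) dθ = (-2*pi - 1) - (-1 + 2*pi) = -4*pi.
Hence Re(c_{1}) = (1/(2*pi))·(-4*pi) = -2.

-2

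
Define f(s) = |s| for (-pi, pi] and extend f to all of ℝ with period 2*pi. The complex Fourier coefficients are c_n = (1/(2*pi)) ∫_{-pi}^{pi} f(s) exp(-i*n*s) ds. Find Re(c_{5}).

Since f is real-valued, Re(c_{5}) = (1/(2*pi)) ∫_{-pi}^{pi} f(s) cos(5*s) ds = a_{5}/2.
f is even and cos(5*s) is even, so the integrand is even: ∫_{-pi}^{pi} f(s) cos(5*s) ds = 2∫_0^{pi} f(s) cos(5*s) ds.
Integrating by parts (boundary term plus one more integral), an antiderivative of (s) cos(5*s) is s*sin(5*s)/5 + cos(5*s)/25; evaluating from 0 to pi: ∫_{0}^{pi} (s) cos(5*s) ds = (-1/25) - (1/25) = -2/25.
So ∫_{-pi}^{pi} f(s) cos(5*s) ds = -4/25.
Hence Re(c_{5}) = (1/(2*pi))·(-4/25) = -2/(25*pi).

-2/(25*pi)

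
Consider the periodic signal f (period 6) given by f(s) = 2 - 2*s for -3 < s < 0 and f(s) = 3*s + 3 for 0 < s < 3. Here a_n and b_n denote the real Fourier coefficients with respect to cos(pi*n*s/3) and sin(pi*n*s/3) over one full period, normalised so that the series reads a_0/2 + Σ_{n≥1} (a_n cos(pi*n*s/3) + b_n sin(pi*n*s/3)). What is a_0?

a_0 = 1/3 ∫_{-3}^{3} f(s) ds = 1/3 · (75/2) = 25/2.

25/2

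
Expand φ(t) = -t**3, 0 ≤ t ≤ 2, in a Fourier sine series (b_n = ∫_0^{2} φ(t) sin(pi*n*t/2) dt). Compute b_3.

b_3 = ∫_0^{2} (-t**3) sin(3*pi*t/2) dt.
Integrating by parts three times (tabular method), an antiderivative of (-t**3) sin(3*pi*t/2) is 2*t**3*cos(3*pi*t/2)/(3*pi) - 4*t**2*sin(3*pi*t/2)/(3*pi**2) - 16*t*cos(3*pi*t/2)/(9*pi**3) + 32*sin(3*pi*t/2)/(27*pi**4); evaluating from 0 to 2: ∫_{0}^{2} (-t**3) sin(3*pi*t/2) dt = (16*(2 - 3*pi**2)/(9*pi**3)) - (0) = 16*(2 - 3*pi**2)/(9*pi**3).
Hence b_3 = 16*(2 - 3*pi**2)/(9*pi**3).

16*(2 - 3*pi**2)/(9*pi**3)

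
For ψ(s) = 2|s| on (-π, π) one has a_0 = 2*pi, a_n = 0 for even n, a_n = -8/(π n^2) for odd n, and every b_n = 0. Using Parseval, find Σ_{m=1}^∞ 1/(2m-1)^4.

Parseval: a_0^2/2 + Σ a_n^2 = (1/π) ∫_{-π}^{π} ψ(s)^2 ds = 8*pi**2/3.
Subtract a_0^2/2 = 2*pi**2: Σ a_n^2 = 2*pi**2/3.
Only odd n contribute, with a_n^2 = 64/(π^2 n^4), so Σ_{m≥1} 1/(2m-1)^4 = π^2·(2*pi**2/3)/64 = pi**4/96.

pi**4/96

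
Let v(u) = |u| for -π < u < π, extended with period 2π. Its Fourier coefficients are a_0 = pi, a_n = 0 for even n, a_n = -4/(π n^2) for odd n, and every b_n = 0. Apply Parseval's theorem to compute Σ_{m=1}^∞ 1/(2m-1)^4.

pi**4/96

Parseval: a_0^2/2 + Σ a_n^2 = (1/π) ∫_{-π}^{π} v(u)^2 du = 2*pi**2/3.
Subtract a_0^2/2 = pi**2/2: Σ a_n^2 = pi**2/6.
Only odd n contribute, with a_n^2 = 16/(π^2 n^4), so Σ_{m≥1} 1/(2m-1)^4 = π^2·(pi**2/6)/16 = pi**4/96.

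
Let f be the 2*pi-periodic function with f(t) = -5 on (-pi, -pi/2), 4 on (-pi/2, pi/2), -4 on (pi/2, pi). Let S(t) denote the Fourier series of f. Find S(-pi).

-9/2

t = -pi differs from t = pi by -1 full period(s), and the series is 2*pi-periodic.
At t = pi the one-sided limits are f(pi^-) = -4 and f(pi^+) = -5.
By Dirichlet's theorem the series converges to their average, [(-4) + (-5)]/2 = -9/2.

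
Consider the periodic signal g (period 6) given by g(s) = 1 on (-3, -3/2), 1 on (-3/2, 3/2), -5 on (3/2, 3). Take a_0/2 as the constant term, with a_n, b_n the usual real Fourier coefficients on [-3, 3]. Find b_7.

-6/(7*pi)

b_7 = 1/3 ∫_{-3}^{3} g(s) sin(7*pi*s/3) ds.
Split the integral at the breakpoints.
Directly, an antiderivative of (1) sin(7*pi*s/3) is -3*cos(7*pi*s/3)/(7*pi); evaluating from -3 to -3/2: ∫_{-3}^{-3/2} (1) sin(7*pi*s/3) ds = (0) - (3/(7*pi)) = -3/(7*pi).
Directly, an antiderivative of (1) sin(7*pi*s/3) is -3*cos(7*pi*s/3)/(7*pi); evaluating from -3/2 to 3/2: ∫_{-3/2}^{3/2} (1) sin(7*pi*s/3) ds = (0) - (0) = 0.
Directly, an antiderivative of (-5) sin(7*pi*s/3) is 15*cos(7*pi*s/3)/(7*pi); evaluating from 3/2 to 3: ∫_{3/2}^{3} (-5) sin(7*pi*s/3) ds = (-15/(7*pi)) - (0) = -15/(7*pi).
Summing the pieces and multiplying by (1/3) gives b_7 = -6/(7*pi).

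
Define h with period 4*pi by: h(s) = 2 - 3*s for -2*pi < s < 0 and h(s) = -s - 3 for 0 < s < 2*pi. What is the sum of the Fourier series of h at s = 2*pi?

At s = 2*pi the one-sided limits are h(2*pi^-) = -2*pi - 3 and h(2*pi^+) = 2 + 6*pi.
By Dirichlet's theorem the series converges to their average, [(-2*pi - 3) + (2 + 6*pi)]/2 = -1/2 + 2*pi.

-1/2 + 2*pi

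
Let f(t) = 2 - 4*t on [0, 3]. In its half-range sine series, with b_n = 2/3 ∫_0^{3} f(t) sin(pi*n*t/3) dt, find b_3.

b_3 = 2/3 ∫_0^{3} (2 - 4*t) sin(pi*t) dt.
Integrating by parts (boundary term plus one more integral), an antiderivative of (2 - 4*t) sin(pi*t) is 4*t*cos(pi*t)/pi - 4*sin(pi*t)/pi**2 - 2*cos(pi*t)/pi; evaluating from 0 to 3: ∫_{0}^{3} (2 - 4*t) sin(pi*t) dt = (-10/pi) - (-2/pi) = -8/pi.
Hence b_3 = (2/3)·(-8/pi) = -16/(3*pi).

-16/(3*pi)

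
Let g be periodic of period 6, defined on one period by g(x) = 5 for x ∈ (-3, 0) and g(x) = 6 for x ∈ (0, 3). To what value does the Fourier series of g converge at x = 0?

11/2

At x = 0 the one-sided limits are g(0^-) = 5 and g(0^+) = 6.
By Dirichlet's theorem the series converges to their average, [(5) + (6)]/2 = 11/2.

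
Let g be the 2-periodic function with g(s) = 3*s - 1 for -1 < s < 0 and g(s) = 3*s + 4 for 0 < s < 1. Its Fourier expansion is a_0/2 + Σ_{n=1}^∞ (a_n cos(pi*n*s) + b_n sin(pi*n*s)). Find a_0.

a_0 = ∫_{-1}^{1} g(s) ds = 3.

3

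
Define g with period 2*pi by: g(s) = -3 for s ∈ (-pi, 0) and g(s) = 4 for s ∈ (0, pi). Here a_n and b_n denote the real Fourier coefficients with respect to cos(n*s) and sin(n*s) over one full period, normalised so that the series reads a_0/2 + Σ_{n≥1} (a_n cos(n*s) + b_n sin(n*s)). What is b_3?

14/(3*pi)

b_3 = 1/pi ∫_{-pi}^{pi} g(s) sin(3*s) ds.
Split the integral at the breakpoints.
Directly, an antiderivative of (-3) sin(3*s) is cos(3*s); evaluating from -pi to 0: ∫_{-pi}^{0} (-3) sin(3*s) ds = (1) - (-1) = 2.
Directly, an antiderivative of (4) sin(3*s) is -4*cos(3*s)/3; evaluating from 0 to pi: ∫_{0}^{pi} (4) sin(3*s) ds = (4/3) - (-4/3) = 8/3.
Summing the pieces and multiplying by (1/pi) gives b_3 = 14/(3*pi).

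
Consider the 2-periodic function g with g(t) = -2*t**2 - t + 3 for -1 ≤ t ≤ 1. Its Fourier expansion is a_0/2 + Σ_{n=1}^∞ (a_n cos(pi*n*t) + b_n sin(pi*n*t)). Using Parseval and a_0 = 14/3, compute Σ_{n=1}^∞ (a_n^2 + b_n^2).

62/45

Parseval: a_0^2/2 + Σ_{n≥1} (a_n^2+b_n^2) = ∫_{-1}^{1} g(t)^2 dt = 184/15.
Subtract a_0^2/2 = 98/9: Σ (a_n^2+b_n^2) = 62/45.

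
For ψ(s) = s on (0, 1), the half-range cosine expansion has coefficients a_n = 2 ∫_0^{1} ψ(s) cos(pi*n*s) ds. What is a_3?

a_3 = 2 ∫_0^{1} (s) cos(3*pi*s) ds.
Integrating by parts (boundary term plus one more integral), an antiderivative of (s) cos(3*pi*s) is s*sin(3*pi*s)/(3*pi) + cos(3*pi*s)/(9*pi**2); evaluating from 0 to 1: ∫_{0}^{1} (s) cos(3*pi*s) ds = (-1/(9*pi**2)) - (1/(9*pi**2)) = -2/(9*pi**2).
Hence a_3 = 2·(-2/(9*pi**2)) = -4/(9*pi**2).

-4/(9*pi**2)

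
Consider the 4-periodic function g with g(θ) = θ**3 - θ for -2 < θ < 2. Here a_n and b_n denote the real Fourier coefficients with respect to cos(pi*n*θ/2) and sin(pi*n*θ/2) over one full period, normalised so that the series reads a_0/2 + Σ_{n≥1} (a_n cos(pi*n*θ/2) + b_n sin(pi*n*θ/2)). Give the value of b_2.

-6/pi + 12/pi**3

b_2 = 1/2 ∫_{-2}^{2} g(θ) sin(pi*θ) dθ.
g is odd and sin(pi*θ) is odd, so the integrand is even and b_2 = ∫_0^{2} g(θ) sin(pi*θ) dθ.
Integrating by parts three times (tabular method), an antiderivative of (θ**3 - θ) sin(pi*θ) is -θ**3*cos(pi*θ)/pi + 3*θ**2*sin(pi*θ)/pi**2 + 6*θ*cos(pi*θ)/pi**3 + θ*cos(pi*θ)/pi - sin(pi*θ)/pi**2 - 6*sin(pi*θ)/pi**4; evaluating from 0 to 2: ∫_{0}^{2} (θ**3 - θ) sin(pi*θ) dθ = (-6/pi + 12/pi**3) - (0) = -6/pi + 12/pi**3.
Hence b_2 = -6/pi + 12/pi**3.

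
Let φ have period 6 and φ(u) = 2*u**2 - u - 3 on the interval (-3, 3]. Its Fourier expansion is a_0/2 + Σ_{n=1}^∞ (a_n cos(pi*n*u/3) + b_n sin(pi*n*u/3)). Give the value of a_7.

a_7 = 1/3 ∫_{-3}^{3} φ(u) cos(7*pi*u/3) du.
Integrating by parts twice (tabular method), an antiderivative of (2*u**2 - u - 3) cos(7*pi*u/3) is 6*u**2*sin(7*pi*u/3)/(7*pi) - 3*u*sin(7*pi*u/3)/(7*pi) + 36*u*cos(7*pi*u/3)/(49*pi**2) - 9*sin(7*pi*u/3)/(7*pi) - 108*sin(7*pi*u/3)/(343*pi**3) - 9*cos(7*pi*u/3)/(49*pi**2); evaluating from -3 to 3: ∫_{-3}^{3} (2*u**2 - u - 3) cos(7*pi*u/3) du = (-99/(49*pi**2)) - (117/(49*pi**2)) = -216/(49*pi**2).
Hence a_7 = (1/3)·(-216/(49*pi**2)) = -72/(49*pi**2).

-72/(49*pi**2)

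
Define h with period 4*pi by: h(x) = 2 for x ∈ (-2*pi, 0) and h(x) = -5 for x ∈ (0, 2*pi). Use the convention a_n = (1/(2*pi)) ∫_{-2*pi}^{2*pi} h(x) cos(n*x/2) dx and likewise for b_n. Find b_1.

-14/pi

b_1 = (1/(2*pi)) ∫_{-2*pi}^{2*pi} h(x) sin(x/2) dx.
Split the integral at the breakpoints.
Directly, an antiderivative of (2) sin(x/2) is -4*cos(x/2); evaluating from -2*pi to 0: ∫_{-2*pi}^{0} (2) sin(x/2) dx = (-4) - (4) = -8.
Directly, an antiderivative of (-5) sin(x/2) is 10*cos(x/2); evaluating from 0 to 2*pi: ∫_{0}^{2*pi} (-5) sin(x/2) dx = (-10) - (10) = -20.
Summing the pieces and multiplying by (1/(2*pi)) gives b_1 = -14/pi.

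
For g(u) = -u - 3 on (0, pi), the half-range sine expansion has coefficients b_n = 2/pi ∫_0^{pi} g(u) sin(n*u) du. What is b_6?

b_6 = 2/pi ∫_0^{pi} (-u - 3) sin(6*u) du.
Integrating by parts (boundary term plus one more integral), an antiderivative of (-u - 3) sin(6*u) is u*cos(6*u)/6 - sin(6*u)/36 + cos(6*u)/2; evaluating from 0 to pi: ∫_{0}^{pi} (-u - 3) sin(6*u) du = (1/2 + pi/6) - (1/2) = pi/6.
Hence b_6 = (2/pi)·(pi/6) = 1/3.

1/3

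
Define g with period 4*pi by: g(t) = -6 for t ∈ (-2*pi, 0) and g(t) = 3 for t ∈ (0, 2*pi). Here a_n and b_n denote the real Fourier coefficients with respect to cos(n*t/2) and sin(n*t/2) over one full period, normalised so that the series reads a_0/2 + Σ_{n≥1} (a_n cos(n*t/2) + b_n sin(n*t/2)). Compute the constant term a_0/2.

-3/2

a_0 = (1/(2*pi)) ∫_{-2*pi}^{2*pi} g(t) dt = (1/(2*pi)) · (-6*pi) = -3.
So the constant term a_0/2 = -3/2.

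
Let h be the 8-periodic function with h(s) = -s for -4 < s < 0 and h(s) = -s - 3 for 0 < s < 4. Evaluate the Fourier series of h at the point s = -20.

s = -20 differs from s = -4 by -2 full period(s), and the series is 8-periodic.
At s = -4 the one-sided limits are h(-4^-) = -7 and h(-4^+) = 4.
By Dirichlet's theorem the series converges to their average, [(-7) + (4)]/2 = -3/2.

-3/2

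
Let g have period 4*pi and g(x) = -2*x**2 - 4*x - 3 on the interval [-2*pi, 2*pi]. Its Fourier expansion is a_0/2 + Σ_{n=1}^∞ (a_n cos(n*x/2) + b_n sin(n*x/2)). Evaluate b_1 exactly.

b_1 = (1/(2*pi)) ∫_{-2*pi}^{2*pi} g(x) sin(x/2) dx.
Integrating by parts twice (tabular method), an antiderivative of (-2*x**2 - 4*x - 3) sin(x/2) is 4*x**2*cos(x/2) - 16*x*sin(x/2) + 8*x*cos(x/2) - 16*sin(x/2) - 26*cos(x/2); evaluating from -2*pi to 2*pi: ∫_{-2*pi}^{2*pi} (-2*x**2 - 4*x - 3) sin(x/2) dx = (-16*pi**2 - 16*pi + 26) - (-16*pi**2 + 26 + 16*pi) = -32*pi.
Hence b_1 = (1/(2*pi))·(-32*pi) = -16.

-16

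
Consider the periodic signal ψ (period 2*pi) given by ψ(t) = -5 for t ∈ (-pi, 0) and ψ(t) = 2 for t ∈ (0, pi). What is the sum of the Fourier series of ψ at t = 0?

-3/2

At t = 0 the one-sided limits are ψ(0^-) = -5 and ψ(0^+) = 2.
By Dirichlet's theorem the series converges to their average, [(-5) + (2)]/2 = -3/2.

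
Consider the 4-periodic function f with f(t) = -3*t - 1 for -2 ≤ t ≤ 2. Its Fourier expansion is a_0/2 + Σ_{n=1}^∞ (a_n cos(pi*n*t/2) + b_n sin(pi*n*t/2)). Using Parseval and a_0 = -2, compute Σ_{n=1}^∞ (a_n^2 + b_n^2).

Parseval: a_0^2/2 + Σ_{n≥1} (a_n^2+b_n^2) = 1/2 ∫_{-2}^{2} f(t)^2 dt = 26.
Subtract a_0^2/2 = 2: Σ (a_n^2+b_n^2) = 24.

24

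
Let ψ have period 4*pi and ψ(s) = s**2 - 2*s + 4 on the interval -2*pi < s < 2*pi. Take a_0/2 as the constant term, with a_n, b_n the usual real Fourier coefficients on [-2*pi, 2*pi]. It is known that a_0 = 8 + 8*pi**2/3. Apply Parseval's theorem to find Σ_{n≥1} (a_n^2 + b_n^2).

Parseval: a_0^2/2 + Σ_{n≥1} (a_n^2+b_n^2) = (1/(2*pi)) ∫_{-2*pi}^{2*pi} ψ(s)^2 ds = 32 + 32*pi**2 + 32*pi**4/5.
Subtract a_0^2/2 = 32*(3 + pi**2)**2/9: Σ (a_n^2+b_n^2) = 32*pi**2*(15 + 4*pi**2)/45.

32*pi**2*(15 + 4*pi**2)/45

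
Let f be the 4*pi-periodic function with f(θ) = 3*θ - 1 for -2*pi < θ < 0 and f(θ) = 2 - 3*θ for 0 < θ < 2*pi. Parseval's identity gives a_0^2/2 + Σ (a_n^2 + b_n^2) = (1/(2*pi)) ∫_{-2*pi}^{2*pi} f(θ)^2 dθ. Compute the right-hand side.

-6*pi + 5 + 24*pi**2

(1/(2*pi)) ∫_{-2*pi}^{2*pi} f(θ)^2 dθ = (1/(2*pi)) · (2*pi*(-6*pi + 5 + 24*pi**2)) = -6*pi + 5 + 24*pi**2.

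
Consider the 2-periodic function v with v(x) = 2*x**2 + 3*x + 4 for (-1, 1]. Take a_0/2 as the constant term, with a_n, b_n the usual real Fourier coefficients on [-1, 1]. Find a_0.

a_0 = ∫_{-1}^{1} v(x) dx = 28/3.

28/3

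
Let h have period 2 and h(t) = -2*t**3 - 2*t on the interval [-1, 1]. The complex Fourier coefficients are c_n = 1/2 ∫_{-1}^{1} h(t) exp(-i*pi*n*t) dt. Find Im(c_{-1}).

-4/pi + 12/pi**3

Since h is real-valued, Im(c_{-1}) = -1/2 ∫_{-1}^{1} h(t) sin(-pi*t) dt = b_{1}/2.
h is odd and sin(-pi*t) is odd, so the integrand is even: ∫_{-1}^{1} h(t) sin(-pi*t) dt = 2∫_0^{1} h(t) sin(-pi*t) dt.
Integrating by parts three times (tabular method), an antiderivative of (-2*t**3 - 2*t) sin(-pi*t) is -2*t**3*cos(pi*t)/pi + 6*t**2*sin(pi*t)/pi**2 - 2*t*cos(pi*t)/pi + 12*t*cos(pi*t)/pi**3 - 12*sin(pi*t)/pi**4 + 2*sin(pi*t)/pi**2; evaluating from 0 to 1: ∫_{0}^{1} (-2*t**3 - 2*t) sin(-pi*t) dt = (-12/pi**3 + 4/pi) - (0) = -12/pi**3 + 4/pi.
So ∫_{-1}^{1} h(t) sin(-pi*t) dt = -24/pi**3 + 8/pi.
Hence Im(c_{-1}) = (-1/2)·(-24/pi**3 + 8/pi) = -4/pi + 12/pi**3.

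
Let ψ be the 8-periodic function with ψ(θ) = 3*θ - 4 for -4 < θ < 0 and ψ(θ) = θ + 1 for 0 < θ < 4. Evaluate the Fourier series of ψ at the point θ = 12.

-11/2

θ = 12 differs from θ = 4 by 1 full period(s), and the series is 8-periodic.
At θ = 4 the one-sided limits are ψ(4^-) = 5 and ψ(4^+) = -16.
By Dirichlet's theorem the series converges to their average, [(5) + (-16)]/2 = -11/2.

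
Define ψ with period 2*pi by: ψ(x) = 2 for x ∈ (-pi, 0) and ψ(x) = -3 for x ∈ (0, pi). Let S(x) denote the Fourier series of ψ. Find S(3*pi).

-1/2

x = 3*pi differs from x = -pi by 2 full period(s), and the series is 2*pi-periodic.
At x = -pi the one-sided limits are ψ(-pi^-) = -3 and ψ(-pi^+) = 2.
By Dirichlet's theorem the series converges to their average, [(-3) + (2)]/2 = -1/2.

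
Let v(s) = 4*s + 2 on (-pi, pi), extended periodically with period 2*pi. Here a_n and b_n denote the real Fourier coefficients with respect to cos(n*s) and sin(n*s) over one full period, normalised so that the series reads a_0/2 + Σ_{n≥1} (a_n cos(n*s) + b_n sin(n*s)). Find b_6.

b_6 = 1/pi ∫_{-pi}^{pi} v(s) sin(6*s) ds.
Integrating by parts (boundary term plus one more integral), an antiderivative of (4*s + 2) sin(6*s) is -2*s*cos(6*s)/3 + sin(6*s)/9 - cos(6*s)/3; evaluating from -pi to pi: ∫_{-pi}^{pi} (4*s + 2) sin(6*s) ds = (-2*pi/3 - 1/3) - (-1/3 + 2*pi/3) = -4*pi/3.
Hence b_6 = (1/pi)·(-4*pi/3) = -4/3.

-4/3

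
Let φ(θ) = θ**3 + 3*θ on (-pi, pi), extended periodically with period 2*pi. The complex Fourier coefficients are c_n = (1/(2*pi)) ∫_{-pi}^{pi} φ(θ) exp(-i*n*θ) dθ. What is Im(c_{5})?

Since φ is real-valued, Im(c_{5}) = -(1/(2*pi)) ∫_{-pi}^{pi} φ(θ) sin(5*θ) dθ = -b_{5}/2.
φ is odd and sin(5*θ) is odd, so the integrand is even: ∫_{-pi}^{pi} φ(θ) sin(5*θ) dθ = 2∫_0^{pi} φ(θ) sin(5*θ) dθ.
Integrating by parts three times (tabular method), an antiderivative of (θ**3 + 3*θ) sin(5*θ) is -θ**3*cos(5*θ)/5 + 3*θ**2*sin(5*θ)/25 - 69*θ*cos(5*θ)/125 + 69*sin(5*θ)/625; evaluating from 0 to pi: ∫_{0}^{pi} (θ**3 + 3*θ) sin(5*θ) dθ = (pi*(69 + 25*pi**2)/125) - (0) = pi*(69 + 25*pi**2)/125.
So ∫_{-pi}^{pi} φ(θ) sin(5*θ) dθ = 2*pi*(69 + 25*pi**2)/125.
Hence Im(c_{5}) = (-1/(2*pi))·(2*pi*(69 + 25*pi**2)/125) = -pi**2/5 - 69/125.

-pi**2/5 - 69/125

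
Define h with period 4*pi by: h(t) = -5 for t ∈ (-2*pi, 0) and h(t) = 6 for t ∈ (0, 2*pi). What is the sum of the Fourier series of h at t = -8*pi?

1/2

t = -8*pi differs from t = 0 by -2 full period(s), and the series is 4*pi-periodic.
At t = 0 the one-sided limits are h(0^-) = -5 and h(0^+) = 6.
By Dirichlet's theorem the series converges to their average, [(-5) + (6)]/2 = 1/2.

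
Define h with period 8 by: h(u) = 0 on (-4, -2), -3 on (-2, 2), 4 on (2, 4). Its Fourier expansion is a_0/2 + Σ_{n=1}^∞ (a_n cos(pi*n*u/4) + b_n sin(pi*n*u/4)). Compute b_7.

b_7 = 1/4 ∫_{-4}^{4} h(u) sin(7*pi*u/4) du.
Split the integral at the breakpoints.
∫_{-4}^{-2} (0) sin(7*pi*u/4) du = 0.
Directly, an antiderivative of (-3) sin(7*pi*u/4) is 12*cos(7*pi*u/4)/(7*pi); evaluating from -2 to 2: ∫_{-2}^{2} (-3) sin(7*pi*u/4) du = (0) - (0) = 0.
Directly, an antiderivative of (4) sin(7*pi*u/4) is -16*cos(7*pi*u/4)/(7*pi); evaluating from 2 to 4: ∫_{2}^{4} (4) sin(7*pi*u/4) du = (16/(7*pi)) - (0) = 16/(7*pi).
Summing the pieces and multiplying by (1/4) gives b_7 = 4/(7*pi).

4/(7*pi)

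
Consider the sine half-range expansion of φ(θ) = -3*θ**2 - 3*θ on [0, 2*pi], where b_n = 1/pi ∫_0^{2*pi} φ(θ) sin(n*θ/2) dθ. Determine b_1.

b_1 = 1/pi ∫_0^{2*pi} (-3*θ**2 - 3*θ) sin(θ/2) dθ.
Integrating by parts twice (tabular method), an antiderivative of (-3*θ**2 - 3*θ) sin(θ/2) is 6*θ**2*cos(θ/2) - 24*θ*sin(θ/2) + 6*θ*cos(θ/2) - 12*sin(θ/2) - 48*cos(θ/2); evaluating from 0 to 2*pi: ∫_{0}^{2*pi} (-3*θ**2 - 3*θ) sin(θ/2) dθ = (-24*pi**2 - 12*pi + 48) - (-48) = -24*pi**2 - 12*pi + 96.
Hence b_1 = (1/pi)·(-24*pi**2 - 12*pi + 96) = -24*pi - 12 + 96/pi.

-24*pi - 12 + 96/pi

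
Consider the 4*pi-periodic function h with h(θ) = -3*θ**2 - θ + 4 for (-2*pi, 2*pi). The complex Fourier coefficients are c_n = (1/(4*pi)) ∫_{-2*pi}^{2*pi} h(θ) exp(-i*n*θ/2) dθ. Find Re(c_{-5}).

24/25

Since h is real-valued, Re(c_{-5}) = (1/(4*pi)) ∫_{-2*pi}^{2*pi} h(θ) cos(-5*θ/2) dθ = a_{5}/2.
Integrating by parts twice (tabular method), an antiderivative of (-3*θ**2 - θ + 4) cos(-5*θ/2) is -6*θ**2*sin(5*θ/2)/5 - 2*θ*sin(5*θ/2)/5 - 24*θ*cos(5*θ/2)/25 + 248*sin(5*θ/2)/125 - 4*cos(5*θ/2)/25; evaluating from -2*pi to 2*pi: ∫_{-2*pi}^{2*pi} (-3*θ**2 - θ + 4) cos(-5*θ/2) dθ = (4/25 + 48*pi/25) - (4/25 - 48*pi/25) = 96*pi/25.
Hence Re(c_{-5}) = (1/(4*pi))·(96*pi/25) = 24/25.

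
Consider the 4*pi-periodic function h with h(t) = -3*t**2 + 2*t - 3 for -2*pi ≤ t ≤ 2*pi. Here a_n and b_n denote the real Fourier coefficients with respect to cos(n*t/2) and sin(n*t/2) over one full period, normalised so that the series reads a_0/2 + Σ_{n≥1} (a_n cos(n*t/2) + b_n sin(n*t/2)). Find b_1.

8

b_1 = (1/(2*pi)) ∫_{-2*pi}^{2*pi} h(t) sin(t/2) dt.
Integrating by parts twice (tabular method), an antiderivative of (-3*t**2 + 2*t - 3) sin(t/2) is 6*t**2*cos(t/2) - 24*t*sin(t/2) - 4*t*cos(t/2) + 8*sin(t/2) - 42*cos(t/2); evaluating from -2*pi to 2*pi: ∫_{-2*pi}^{2*pi} (-3*t**2 + 2*t - 3) sin(t/2) dt = (-24*pi**2 + 8*pi + 42) - (-24*pi**2 - 8*pi + 42) = 16*pi.
Hence b_1 = (1/(2*pi))·(16*pi) = 8.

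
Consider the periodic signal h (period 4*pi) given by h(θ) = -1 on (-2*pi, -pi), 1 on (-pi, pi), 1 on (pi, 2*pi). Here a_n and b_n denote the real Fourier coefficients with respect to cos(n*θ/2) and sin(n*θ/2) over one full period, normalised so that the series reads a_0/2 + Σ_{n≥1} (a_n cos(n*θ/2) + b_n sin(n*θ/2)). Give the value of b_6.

-2/(3*pi)

b_6 = (1/(2*pi)) ∫_{-2*pi}^{2*pi} h(θ) sin(3*θ) dθ.
Split the integral at the breakpoints.
Directly, an antiderivative of (-1) sin(3*θ) is cos(3*θ)/3; evaluating from -2*pi to -pi: ∫_{-2*pi}^{-pi} (-1) sin(3*θ) dθ = (-1/3) - (1/3) = -2/3.
Directly, an antiderivative of (1) sin(3*θ) is -cos(3*θ)/3; evaluating from -pi to pi: ∫_{-pi}^{pi} (1) sin(3*θ) dθ = (1/3) - (1/3) = 0.
Directly, an antiderivative of (1) sin(3*θ) is -cos(3*θ)/3; evaluating from pi to 2*pi: ∫_{pi}^{2*pi} (1) sin(3*θ) dθ = (-1/3) - (1/3) = -2/3.
Summing the pieces and multiplying by (1/(2*pi)) gives b_6 = -2/(3*pi).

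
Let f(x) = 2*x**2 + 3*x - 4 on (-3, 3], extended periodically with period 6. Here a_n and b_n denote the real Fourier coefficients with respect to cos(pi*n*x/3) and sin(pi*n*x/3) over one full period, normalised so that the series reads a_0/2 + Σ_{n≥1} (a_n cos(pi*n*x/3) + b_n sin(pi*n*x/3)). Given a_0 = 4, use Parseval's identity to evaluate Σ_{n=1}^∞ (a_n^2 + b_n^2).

558/5

Parseval: a_0^2/2 + Σ_{n≥1} (a_n^2+b_n^2) = 1/3 ∫_{-3}^{3} f(x)^2 dx = 598/5.
Subtract a_0^2/2 = 8: Σ (a_n^2+b_n^2) = 558/5.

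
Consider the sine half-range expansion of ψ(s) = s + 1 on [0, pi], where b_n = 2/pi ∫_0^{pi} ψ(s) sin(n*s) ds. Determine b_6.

b_6 = 2/pi ∫_0^{pi} (s + 1) sin(6*s) ds.
Integrating by parts (boundary term plus one more integral), an antiderivative of (s + 1) sin(6*s) is -s*cos(6*s)/6 + sin(6*s)/36 - cos(6*s)/6; evaluating from 0 to pi: ∫_{0}^{pi} (s + 1) sin(6*s) ds = (-pi/6 - 1/6) - (-1/6) = -pi/6.
Hence b_6 = (2/pi)·(-pi/6) = -1/3.

-1/3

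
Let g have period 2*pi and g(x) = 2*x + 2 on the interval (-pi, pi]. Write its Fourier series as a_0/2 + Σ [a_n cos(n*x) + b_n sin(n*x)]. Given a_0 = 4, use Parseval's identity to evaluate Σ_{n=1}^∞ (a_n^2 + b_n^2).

8*pi**2/3

Parseval: a_0^2/2 + Σ_{n≥1} (a_n^2+b_n^2) = 1/pi ∫_{-pi}^{pi} g(x)^2 dx = 8 + 8*pi**2/3.
Subtract a_0^2/2 = 8: Σ (a_n^2+b_n^2) = 8*pi**2/3.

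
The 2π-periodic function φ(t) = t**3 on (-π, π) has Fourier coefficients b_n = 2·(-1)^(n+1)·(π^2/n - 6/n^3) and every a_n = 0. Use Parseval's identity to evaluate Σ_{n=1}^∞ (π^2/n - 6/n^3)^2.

pi**6/14

Parseval: Σ b_n^2 = (1/π) ∫_{-π}^{π} φ(t)^2 dt = 2*pi**6/7.
b_n^2 = 4·(π^2/n - 6/n^3)^2, so the sum equals (2*pi**6/7)/4 = pi**6/14.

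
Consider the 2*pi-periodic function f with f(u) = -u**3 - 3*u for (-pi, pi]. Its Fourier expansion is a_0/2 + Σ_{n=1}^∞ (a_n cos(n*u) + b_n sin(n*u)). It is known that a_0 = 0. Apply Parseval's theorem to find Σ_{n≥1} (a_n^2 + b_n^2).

Parseval: a_0^2/2 + Σ_{n≥1} (a_n^2+b_n^2) = 1/pi ∫_{-pi}^{pi} f(u)^2 du = 2*pi**2*(105 + 42*pi**2 + 5*pi**4)/35.
Subtract a_0^2/2 = 0: Σ (a_n^2+b_n^2) = 2*pi**2*(105 + 42*pi**2 + 5*pi**4)/35.

2*pi**2*(105 + 42*pi**2 + 5*pi**4)/35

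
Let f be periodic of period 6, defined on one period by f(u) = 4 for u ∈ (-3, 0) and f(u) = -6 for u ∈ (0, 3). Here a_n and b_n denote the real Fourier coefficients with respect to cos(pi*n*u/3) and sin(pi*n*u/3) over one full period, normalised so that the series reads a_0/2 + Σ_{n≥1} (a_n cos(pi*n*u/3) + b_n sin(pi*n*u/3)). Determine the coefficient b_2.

b_2 = 1/3 ∫_{-3}^{3} f(u) sin(2*pi*u/3) du.
Split the integral at the breakpoints.
Directly, an antiderivative of (4) sin(2*pi*u/3) is -6*cos(2*pi*u/3)/pi; evaluating from -3 to 0: ∫_{-3}^{0} (4) sin(2*pi*u/3) du = (-6/pi) - (-6/pi) = 0.
Directly, an antiderivative of (-6) sin(2*pi*u/3) is 9*cos(2*pi*u/3)/pi; evaluating from 0 to 3: ∫_{0}^{3} (-6) sin(2*pi*u/3) du = (9/pi) - (9/pi) = 0.
Summing the pieces and multiplying by (1/3) gives b_2 = 0.

0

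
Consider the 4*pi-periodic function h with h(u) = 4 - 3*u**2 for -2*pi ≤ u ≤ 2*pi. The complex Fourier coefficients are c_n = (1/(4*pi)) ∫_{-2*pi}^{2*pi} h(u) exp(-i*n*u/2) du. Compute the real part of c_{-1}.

24

Since h is real-valued, Re(c_{-1}) = (1/(4*pi)) ∫_{-2*pi}^{2*pi} h(u) cos(-u/2) du = a_{1}/2.
h is even and cos(-u/2) is even, so the integrand is even: ∫_{-2*pi}^{2*pi} h(u) cos(-u/2) du = 2∫_0^{2*pi} h(u) cos(-u/2) du.
Integrating by parts twice (tabular method), an antiderivative of (4 - 3*u**2) cos(-u/2) is -6*u**2*sin(u/2) - 24*u*cos(u/2) + 56*sin(u/2); evaluating from 0 to 2*pi: ∫_{0}^{2*pi} (4 - 3*u**2) cos(-u/2) du = (48*pi) - (0) = 48*pi.
So ∫_{-2*pi}^{2*pi} h(u) cos(-u/2) du = 96*pi.
Hence Re(c_{-1}) = (1/(4*pi))·(96*pi) = 24.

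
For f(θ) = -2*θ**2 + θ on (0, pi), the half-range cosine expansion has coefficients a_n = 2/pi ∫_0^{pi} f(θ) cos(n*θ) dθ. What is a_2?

a_2 = 2/pi ∫_0^{pi} (-2*θ**2 + θ) cos(2*θ) dθ.
Integrating by parts twice (tabular method), an antiderivative of (-2*θ**2 + θ) cos(2*θ) is -θ**2*sin(2*θ) + θ*sin(2*θ)/2 - θ*cos(2*θ) + sin(2*θ)/2 + cos(2*θ)/4; evaluating from 0 to pi: ∫_{0}^{pi} (-2*θ**2 + θ) cos(2*θ) dθ = (1/4 - pi) - (1/4) = -pi.
Hence a_2 = (2/pi)·(-pi) = -2.

-2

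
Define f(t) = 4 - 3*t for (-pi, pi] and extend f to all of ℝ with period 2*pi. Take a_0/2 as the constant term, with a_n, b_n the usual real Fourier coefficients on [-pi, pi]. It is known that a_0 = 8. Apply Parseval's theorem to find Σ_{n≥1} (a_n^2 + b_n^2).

Parseval: a_0^2/2 + Σ_{n≥1} (a_n^2+b_n^2) = 1/pi ∫_{-pi}^{pi} f(t)^2 dt = 32 + 6*pi**2.
Subtract a_0^2/2 = 32: Σ (a_n^2+b_n^2) = 6*pi**2.

6*pi**2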